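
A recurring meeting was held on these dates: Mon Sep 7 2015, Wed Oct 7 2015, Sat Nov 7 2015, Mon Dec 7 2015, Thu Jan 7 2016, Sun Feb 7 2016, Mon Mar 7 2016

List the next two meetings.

Thu Apr 7 2016, Sat May 7 2016

The day-of-month is always 7 (30, 31, 30, 31, 31, 29 days between events).
So this recurs on the 7th of each month.
April 2016: Thu Apr 7 2016.
Next: May 2016 → Sat May 7 2016.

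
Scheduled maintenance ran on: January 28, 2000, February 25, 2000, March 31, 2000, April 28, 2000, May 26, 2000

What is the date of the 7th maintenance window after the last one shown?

All Fridays; the gaps (28, 35, 28, 28) vary with month length.
This is the last Friday of each month.
Last Friday of June 2000: June 30, 2000.
July 2000 ends with Friday July 28, 2000.
August 2000 ends with Friday August 25, 2000.
September 2000 ends with Friday September 29, 2000.
Last Friday of October 2000: October 27, 2000.
Last Friday of November 2000: November 24, 2000.
Last Friday of December 2000: December 29, 2000.

December 29, 2000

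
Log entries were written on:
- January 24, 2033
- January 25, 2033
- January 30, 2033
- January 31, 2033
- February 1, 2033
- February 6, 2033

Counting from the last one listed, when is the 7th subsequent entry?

Gaps: 1, 5, 1, 1, 5 days — not constant, but cyclic with period 3.
The events fall on every Monday, Tuesday and Sunday.
The following Monday is February 7, 2033.
Next Tuesday: February 8, 2033.
The following Sunday is February 13, 2033.
The following Monday is February 14, 2033.
The following Tuesday is February 15, 2033.
The following Sunday is February 20, 2033.
The following Monday is February 21, 2033.

February 21, 2033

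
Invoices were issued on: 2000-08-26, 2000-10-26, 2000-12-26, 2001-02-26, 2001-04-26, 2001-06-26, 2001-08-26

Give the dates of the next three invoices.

The day-of-month is always 26 (61, 61, 62, 59, 61, 61 days between events).
So this recurs on the 26th of every 2 months.
October 2001: 2001-10-26.
December 2001: 2001-12-26.
Next: February 2002 → 2002-02-26.

2001-10-26, 2001-12-26, 2002-02-26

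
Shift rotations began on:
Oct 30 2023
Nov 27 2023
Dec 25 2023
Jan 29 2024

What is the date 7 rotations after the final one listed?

Every date is a Monday; gaps 28, 28, 35 days.
Each is the last Monday of its month (at least one falls on the 29th or later, ruling out '4th Monday').
February 2024 ends with Monday Feb 26 2024.
March 2024 ends with Monday Mar 25 2024.
April 2024 ends with Monday Apr 29 2024.
May 2024 ends with Monday May 27 2024.
Last Monday of June 2024: Jun 24 2024.
July 2024 ends with Monday Jul 29 2024.
August 2024 ends with Monday Aug 26 2024.

Aug 26 2024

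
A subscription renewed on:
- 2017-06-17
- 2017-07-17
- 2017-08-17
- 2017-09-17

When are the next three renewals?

2017-10-17, 2017-11-17, 2017-12-17

Each date is the 17th; the gaps (30, 31, 31) track the month lengths.
The rule is the 17th of each month.
October 2017: 2017-10-17.
Next: November 2017 → 2017-11-17.
Next: December 2017 → 2017-12-17.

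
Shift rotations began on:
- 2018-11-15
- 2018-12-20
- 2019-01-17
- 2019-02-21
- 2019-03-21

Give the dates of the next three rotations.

2019-04-18, 2019-05-16, 2019-06-20

All dates are Thursdays, 35, 28, 35, 28 days apart.
Specifically, the 3rd Thursday of each month.
April 2019 — 3rd Thursday is 2019-04-18.
May 2019 — 3rd Thursday is 2019-05-16.
3rd Thursday of June 2019: 2019-06-20.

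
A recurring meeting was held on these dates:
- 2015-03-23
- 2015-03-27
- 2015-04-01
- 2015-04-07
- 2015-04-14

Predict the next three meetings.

2015-04-22, 2015-05-01, 2015-05-11

The spacing grows by 1 each time: 4, 5, 6, 7 days.
Next gap: 8 days. 2015-04-14 + 8 days = 2015-04-22.
Next gap: 9 days. 2015-04-22 + 9 days = 2015-05-01.
Next gap: 10 days. 2015-05-01 + 10 days = 2015-05-11.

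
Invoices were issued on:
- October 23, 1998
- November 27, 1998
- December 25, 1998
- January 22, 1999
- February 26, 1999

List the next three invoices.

All dates are Fridays, 35, 28, 28, 35 days apart.
Specifically, the 4th Friday of each month.
March 1999 — 4th Friday is March 26, 1999.
4th Friday of April 1999: April 23, 1999.
May 1999 — 4th Friday is May 28, 1999.

March 26, 1999; April 23, 1999; May 28, 1999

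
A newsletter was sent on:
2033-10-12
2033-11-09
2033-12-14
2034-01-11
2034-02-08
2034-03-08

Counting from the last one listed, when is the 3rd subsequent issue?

All dates are Wednesdays, 28, 35, 28, 28, 28 days apart.
Specifically, the 2nd Wednesday of each month.
2nd Wednesday of April 2034: 2034-04-12.
May 2034 — 2nd Wednesday is 2034-05-10.
2nd Wednesday of June 2034: 2034-06-14.

2034-06-14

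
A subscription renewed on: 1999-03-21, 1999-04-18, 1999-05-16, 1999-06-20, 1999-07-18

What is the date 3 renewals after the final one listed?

All dates are Sundays, 28, 28, 35, 28 days apart.
Specifically, the 3rd Sunday of each month.
3rd Sunday of August 1999: 1999-08-15.
September 1999 — 3rd Sunday is 1999-09-19.
3rd Sunday of October 1999: 1999-10-17.

1999-10-17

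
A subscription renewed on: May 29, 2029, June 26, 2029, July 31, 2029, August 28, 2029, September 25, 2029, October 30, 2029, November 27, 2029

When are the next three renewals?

Every date is a Tuesday; gaps 28, 35, 28, 28, 35, 28 days.
Each is the last Tuesday of its month (at least one falls on the 29th or later, ruling out '4th Tuesday').
Last Tuesday of December 2029: December 25, 2029.
January 2030 ends with Tuesday January 29, 2030.
Last Tuesday of February 2030: February 26, 2030.

December 25, 2029; January 29, 2030; February 26, 2030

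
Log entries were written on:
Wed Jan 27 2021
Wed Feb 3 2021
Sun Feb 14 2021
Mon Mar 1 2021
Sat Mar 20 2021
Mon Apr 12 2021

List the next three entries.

Sun May 9 2021, Wed Jun 9 2021, Wed Jul 14 2021

Gaps: 7, 11, 15, 19, 23 days — each gap is 4 larger than the previous one.
Next gap: 27 days. Mon Apr 12 2021 + 27 days = Sun May 9 2021.
Next gap: 31 days. Sun May 9 2021 + 31 days = Wed Jun 9 2021.
Next gap: 35 days. Wed Jun 9 2021 + 35 days = Wed Jul 14 2021.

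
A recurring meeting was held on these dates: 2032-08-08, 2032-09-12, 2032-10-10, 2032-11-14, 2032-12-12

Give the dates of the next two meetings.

2033-01-09, 2033-02-13

These are Sundays at 28- or 35-day spacing (35, 28, 35, 28).
The pattern: 2nd Sunday of the month.
January 2033 — 2nd Sunday is 2033-01-09.
2nd Sunday of February 2033: 2033-02-13.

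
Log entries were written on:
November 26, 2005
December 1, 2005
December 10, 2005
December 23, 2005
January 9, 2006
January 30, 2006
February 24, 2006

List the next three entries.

March 25, 2006; April 27, 2006; June 3, 2006

Gaps: 5, 9, 13, 17, 21, 25 days — each gap is 4 larger than the previous one.
Next gap: 29 days. February 24, 2006 + 29 days = March 25, 2006.
Next gap: 33 days. March 25, 2006 + 33 days = April 27, 2006.
Next gap: 37 days. April 27, 2006 + 37 days = June 3, 2006.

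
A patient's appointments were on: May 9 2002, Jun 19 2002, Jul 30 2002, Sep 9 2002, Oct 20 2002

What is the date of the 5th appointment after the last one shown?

May 13 2003

Gaps between consecutive events: 41, 41, 41, 41 days — a constant 41-day interval.
Oct 20 2002 + 41 days = Nov 30 2002.
Nov 30 2002 + 41 days = Jan 10 2003.
Jan 10 2003 + 41 days = Feb 20 2003.
Feb 20 2003 + 41 days = Apr 2 2003.
Apr 2 2003 + 41 days = May 13 2003.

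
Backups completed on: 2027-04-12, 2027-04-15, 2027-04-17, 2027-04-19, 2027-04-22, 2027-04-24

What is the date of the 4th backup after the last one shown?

Every event lands on a Monday or Thursday or Saturday (gaps cycle 3, 2, 2, 3, 2).
So the schedule is: every Monday, Thursday and Saturday.
The following Monday is 2027-04-26.
The following Thursday is 2027-04-29.
Next Saturday: 2027-05-01.
Next Monday: 2027-05-03.

2027-05-03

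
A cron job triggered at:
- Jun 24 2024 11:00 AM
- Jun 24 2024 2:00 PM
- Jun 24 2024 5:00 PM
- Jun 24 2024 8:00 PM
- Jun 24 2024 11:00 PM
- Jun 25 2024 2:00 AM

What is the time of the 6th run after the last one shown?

Jun 25 2024 8:00 PM

The interval is a steady 3 hours (3, 3, 3, 3, 3).
Jun 25 2024 2:00 AM + 3 h = Jun 25 2024 5:00 AM.
Jun 25 2024 5:00 AM + 3 h = Jun 25 2024 8:00 AM.
Jun 25 2024 8:00 AM + 3 h = Jun 25 2024 11:00 AM.
Jun 25 2024 11:00 AM + 3 h = Jun 25 2024 2:00 PM.
Jun 25 2024 2:00 PM + 3 h = Jun 25 2024 5:00 PM.
Jun 25 2024 5:00 PM + 3 h = Jun 25 2024 8:00 PM.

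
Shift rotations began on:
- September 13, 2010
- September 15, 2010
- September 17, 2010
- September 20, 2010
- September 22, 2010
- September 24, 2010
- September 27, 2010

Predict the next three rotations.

September 29, 2010; October 1, 2010; October 4, 2010

Every event lands on a Monday or Wednesday or Friday (gaps cycle 2, 2, 3, 2, 2, 3).
So the schedule is: every Monday, Wednesday and Friday.
The following Wednesday is September 29, 2010.
Next Friday: October 1, 2010.
The following Monday is October 4, 2010.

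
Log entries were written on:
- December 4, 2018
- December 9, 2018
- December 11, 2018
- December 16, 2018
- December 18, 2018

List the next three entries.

December 23, 2018; December 25, 2018; December 30, 2018

The gap pattern 5, 2, 5, 2 repeats every 2 events.
These are the Tuesdays and Sundays of each week.
The following Sunday is December 23, 2018.
Next Tuesday: December 25, 2018.
Next Sunday: December 30, 2018.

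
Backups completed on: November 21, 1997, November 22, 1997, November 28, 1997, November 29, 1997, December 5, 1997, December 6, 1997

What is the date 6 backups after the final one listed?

December 27, 1997

The gap pattern 1, 6, 1, 6, 1 repeats every 2 events.
These are the Fridays and Saturdays of each week.
The following Friday is December 12, 1997.
The following Saturday is December 13, 1997.
The following Friday is December 19, 1997.
Next Saturday: December 20, 1997.
Next Friday: December 26, 1997.
The following Saturday is December 27, 1997.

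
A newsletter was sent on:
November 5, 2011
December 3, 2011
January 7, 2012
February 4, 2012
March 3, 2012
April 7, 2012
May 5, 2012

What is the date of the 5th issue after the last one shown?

October 6, 2012

These are Saturdays at 28- or 35-day spacing (28, 35, 28, 28, 35, 28).
The pattern: 1st Saturday of the month.
1st Saturday of June 2012: June 2, 2012.
1st Saturday of July 2012: July 7, 2012.
August 2012 — 1st Saturday is August 4, 2012.
September 2012 — 1st Saturday is September 1, 2012.
October 2012 — 1st Saturday is October 6, 2012.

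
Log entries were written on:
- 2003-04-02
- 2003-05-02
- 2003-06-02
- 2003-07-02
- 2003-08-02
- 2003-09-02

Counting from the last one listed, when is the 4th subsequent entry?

The day-of-month is always 2 (30, 31, 30, 31, 31 days between events).
So this recurs on the 2nd of each month.
October 2003: 2003-10-02.
Next: November 2003 → 2003-11-02.
Next: December 2003 → 2003-12-02.
January 2004: 2004-01-02.

2004-01-02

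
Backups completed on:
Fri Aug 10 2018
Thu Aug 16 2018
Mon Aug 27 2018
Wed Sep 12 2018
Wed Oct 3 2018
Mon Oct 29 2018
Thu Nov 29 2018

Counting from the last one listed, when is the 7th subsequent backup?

Thu Nov 21 2019

The spacing grows by 5 each time: 6, 11, 16, 21, 26, 31 days.
Next gap: 36 days. Thu Nov 29 2018 + 36 days = Fri Jan 4 2019.
Next gap: 41 days. Fri Jan 4 2019 + 41 days = Thu Feb 14 2019.
Next gap: 46 days. Thu Feb 14 2019 + 46 days = Mon Apr 1 2019.
Next gap: 51 days. Mon Apr 1 2019 + 51 days = Wed May 22 2019.
Next gap: 56 days. Wed May 22 2019 + 56 days = Wed Jul 17 2019.
Next gap: 61 days. Wed Jul 17 2019 + 61 days = Mon Sep 16 2019.
Next gap: 66 days. Mon Sep 16 2019 + 66 days = Thu Nov 21 2019.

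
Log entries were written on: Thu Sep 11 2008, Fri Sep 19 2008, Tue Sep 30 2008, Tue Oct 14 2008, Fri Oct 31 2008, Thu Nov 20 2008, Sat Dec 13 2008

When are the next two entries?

Thu Jan 8 2009, Fri Feb 6 2009

Intervals are 8, 11, 14, 17, 20, 23 days — an arithmetic progression with common difference 3.
Next gap: 26 days. Sat Dec 13 2008 + 26 days = Thu Jan 8 2009.
Next gap: 29 days. Thu Jan 8 2009 + 29 days = Fri Feb 6 2009.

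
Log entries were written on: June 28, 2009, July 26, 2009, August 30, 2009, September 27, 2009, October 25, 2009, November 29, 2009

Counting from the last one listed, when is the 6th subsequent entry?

May 30, 2010

All Sundays; the gaps (28, 35, 28, 28, 35) vary with month length.
This is the last Sunday of each month.
Last Sunday of December 2009: December 27, 2009.
Last Sunday of January 2010: January 31, 2010.
Last Sunday of February 2010: February 28, 2010.
March 2010 ends with Sunday March 28, 2010.
Last Sunday of April 2010: April 25, 2010.
Last Sunday of May 2010: May 30, 2010.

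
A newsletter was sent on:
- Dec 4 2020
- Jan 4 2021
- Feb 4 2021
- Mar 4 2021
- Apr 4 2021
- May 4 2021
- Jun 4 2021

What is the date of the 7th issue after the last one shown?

Jan 4 2022

The day-of-month is always 4 (31, 31, 28, 31, 30, 31 days between events).
So this recurs on the 4th of each month.
Next: July 2021 → Jul 4 2021.
August 2021: Aug 4 2021.
September 2021: Sep 4 2021.
October 2021: Oct 4 2021.
November 2021: Nov 4 2021.
December 2021: Dec 4 2021.
January 2022: Jan 4 2022.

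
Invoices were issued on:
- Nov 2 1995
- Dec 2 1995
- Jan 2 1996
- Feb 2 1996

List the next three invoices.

Mar 2 1996, Apr 2 1996, May 2 1996

Each date is the 2nd; the gaps (30, 31, 31) track the month lengths.
The rule is the 2nd of each month.
Next: March 1996 → Mar 2 1996.
Next: April 1996 → Apr 2 1996.
May 1996: May 2 1996.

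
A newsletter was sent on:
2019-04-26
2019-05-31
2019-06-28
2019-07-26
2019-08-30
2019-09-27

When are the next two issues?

2019-10-25, 2019-11-29

All Fridays; the gaps (35, 28, 28, 35, 28) vary with month length.
This is the last Friday of each month.
Last Friday of October 2019: 2019-10-25.
November 2019 ends with Friday 2019-11-29.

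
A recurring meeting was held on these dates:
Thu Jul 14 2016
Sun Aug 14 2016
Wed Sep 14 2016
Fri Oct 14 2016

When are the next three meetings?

The day-of-month is always 14 (31, 31, 30 days between events).
So this recurs on the 14th of each month.
November 2016: Mon Nov 14 2016.
December 2016: Wed Dec 14 2016.
Next: January 2017 → Sat Jan 14 2017.

Mon Nov 14 2016, Wed Dec 14 2016, Sat Jan 14 2017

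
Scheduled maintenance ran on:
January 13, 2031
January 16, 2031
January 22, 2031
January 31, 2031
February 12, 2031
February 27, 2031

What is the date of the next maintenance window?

The spacing grows by 3 each time: 3, 6, 9, 12, 15 days.
Next gap: 18 days. February 27, 2031 + 18 days = March 17, 2031.

March 17, 2031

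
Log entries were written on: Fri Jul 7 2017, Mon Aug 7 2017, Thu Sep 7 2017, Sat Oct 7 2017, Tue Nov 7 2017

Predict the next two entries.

Thu Dec 7 2017, Sun Jan 7 2018

The day-of-month is always 7 (31, 31, 30, 31 days between events).
So this recurs on the 7th of each month.
December 2017: Thu Dec 7 2017.
January 2018: Sun Jan 7 2018.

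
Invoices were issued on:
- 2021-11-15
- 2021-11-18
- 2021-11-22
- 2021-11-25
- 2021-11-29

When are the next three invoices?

2021-12-02, 2021-12-06, 2021-12-09

Gaps: 3, 4, 3, 4 days — not constant, but cyclic with period 2.
The events fall on every Monday and Thursday.
The following Thursday is 2021-12-02.
The following Monday is 2021-12-06.
Next Thursday: 2021-12-09.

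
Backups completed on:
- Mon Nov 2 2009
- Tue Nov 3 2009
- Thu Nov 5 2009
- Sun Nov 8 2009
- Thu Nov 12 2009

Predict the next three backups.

Gaps: 1, 2, 3, 4 days — each gap is 1 larger than the previous one.
Next gap: 5 days. Thu Nov 12 2009 + 5 days = Tue Nov 17 2009.
Next gap: 6 days. Tue Nov 17 2009 + 6 days = Mon Nov 23 2009.
Next gap: 7 days. Mon Nov 23 2009 + 7 days = Mon Nov 30 2009.

Tue Nov 17 2009, Mon Nov 23 2009, Mon Nov 30 2009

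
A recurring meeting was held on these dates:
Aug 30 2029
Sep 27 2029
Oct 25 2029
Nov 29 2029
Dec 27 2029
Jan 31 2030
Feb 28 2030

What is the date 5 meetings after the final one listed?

Jul 25 2030

All Thursdays; the gaps (28, 28, 35, 28, 35, 28) vary with month length.
This is the last Thursday of each month.
Last Thursday of March 2030: Mar 28 2030.
April 2030 ends with Thursday Apr 25 2030.
Last Thursday of May 2030: May 30 2030.
June 2030 ends with Thursday Jun 27 2030.
Last Thursday of July 2030: Jul 25 2030.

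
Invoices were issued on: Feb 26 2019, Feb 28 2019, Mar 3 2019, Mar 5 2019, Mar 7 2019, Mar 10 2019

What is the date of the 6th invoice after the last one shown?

Mar 24 2019

Every event lands on a Tuesday or Thursday or Sunday (gaps cycle 2, 3, 2, 2, 3).
So the schedule is: every Tuesday, Thursday and Sunday.
The following Tuesday is Mar 12 2019.
The following Thursday is Mar 14 2019.
Next Sunday: Mar 17 2019.
The following Tuesday is Mar 19 2019.
Next Thursday: Mar 21 2019.
Next Sunday: Mar 24 2019.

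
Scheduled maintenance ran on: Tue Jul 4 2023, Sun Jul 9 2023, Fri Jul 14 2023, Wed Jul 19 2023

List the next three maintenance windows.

Every event comes 5 days after the last (5, 5, 5).
Wed Jul 19 2023 + 5 days = Mon Jul 24 2023.
Mon Jul 24 2023 + 5 days = Sat Jul 29 2023.
Sat Jul 29 2023 + 5 days = Thu Aug 3 2023.

Mon Jul 24 2023, Sat Jul 29 2023, Thu Aug 3 2023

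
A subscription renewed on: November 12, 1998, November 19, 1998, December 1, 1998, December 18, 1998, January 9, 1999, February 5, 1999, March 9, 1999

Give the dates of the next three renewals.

Gaps: 7, 12, 17, 22, 27, 32 days — each gap is 5 larger than the previous one.
Next gap: 37 days. March 9, 1999 + 37 days = April 15, 1999.
Next gap: 42 days. April 15, 1999 + 42 days = May 27, 1999.
Next gap: 47 days. May 27, 1999 + 47 days = July 13, 1999.

April 15, 1999; May 27, 1999; July 13, 1999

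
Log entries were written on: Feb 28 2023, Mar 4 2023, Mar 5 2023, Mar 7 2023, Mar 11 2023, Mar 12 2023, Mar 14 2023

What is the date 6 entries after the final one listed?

Mar 28 2023

The gap pattern 4, 1, 2, 4, 1, 2 repeats every 3 events.
These are the Tuesdays, Saturdays and Sundays of each week.
Next Saturday: Mar 18 2023.
Next Sunday: Mar 19 2023.
The following Tuesday is Mar 21 2023.
The following Saturday is Mar 25 2023.
Next Sunday: Mar 26 2023.
Next Tuesday: Mar 28 2023.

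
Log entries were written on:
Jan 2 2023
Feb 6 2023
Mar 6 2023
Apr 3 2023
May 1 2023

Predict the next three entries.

Jun 5 2023, Jul 3 2023, Aug 7 2023

These are Mondays at 28- or 35-day spacing (35, 28, 28, 28).
The pattern: 1st Monday of the month.
June 2023 — 1st Monday is Jun 5 2023.
1st Monday of July 2023: Jul 3 2023.
August 2023 — 1st Monday is Aug 7 2023.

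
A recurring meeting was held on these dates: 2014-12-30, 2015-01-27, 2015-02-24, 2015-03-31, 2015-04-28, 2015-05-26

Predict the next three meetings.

These are Tuesdays with 28, 28, 35, 28, 28-day gaps.
Each is the final Tuesday of its month — 2014-12-30 is past the 28th, so '4th Tuesday' doesn't fit.
June 2015 ends with Tuesday 2015-06-30.
July 2015 ends with Tuesday 2015-07-28.
August 2015 ends with Tuesday 2015-08-25.

2015-06-30, 2015-07-28, 2015-08-25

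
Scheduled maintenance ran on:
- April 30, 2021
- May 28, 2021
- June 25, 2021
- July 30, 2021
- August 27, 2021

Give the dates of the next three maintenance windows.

These are Fridays with 28, 28, 35, 28-day gaps.
Each is the final Friday of its month — April 30, 2021 is past the 28th, so '4th Friday' doesn't fit.
September 2021 ends with Friday September 24, 2021.
Last Friday of October 2021: October 29, 2021.
November 2021 ends with Friday November 26, 2021.

September 24, 2021; October 29, 2021; November 26, 2021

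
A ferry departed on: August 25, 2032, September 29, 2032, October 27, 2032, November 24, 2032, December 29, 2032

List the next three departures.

These are Wednesdays with 35, 28, 28, 35-day gaps.
Each is the final Wednesday of its month — September 29, 2032 is past the 28th, so '4th Wednesday' doesn't fit.
January 2033 ends with Wednesday January 26, 2033.
February 2033 ends with Wednesday February 23, 2033.
March 2033 ends with Wednesday March 30, 2033.

January 26, 2033; February 23, 2033; March 30, 2033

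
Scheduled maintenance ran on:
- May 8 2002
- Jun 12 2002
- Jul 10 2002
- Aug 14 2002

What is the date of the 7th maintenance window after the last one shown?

All dates are Wednesdays, 35, 28, 35 days apart.
Specifically, the 2nd Wednesday of each month.
2nd Wednesday of September 2002: Sep 11 2002.
October 2002 — 2nd Wednesday is Oct 9 2002.
November 2002 — 2nd Wednesday is Nov 13 2002.
2nd Wednesday of December 2002: Dec 11 2002.
2nd Wednesday of January 2003: Jan 8 2003.
2nd Wednesday of February 2003: Feb 12 2003.
2nd Wednesday of March 2003: Mar 12 2003.

Mar 12 2003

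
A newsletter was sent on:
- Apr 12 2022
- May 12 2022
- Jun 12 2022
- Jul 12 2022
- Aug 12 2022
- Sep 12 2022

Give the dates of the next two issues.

The day-of-month is always 12 (30, 31, 30, 31, 31 days between events).
So this recurs on the 12th of each month.
Next: October 2022 → Oct 12 2022.
November 2022: Nov 12 2022.

Oct 12 2022, Nov 12 2022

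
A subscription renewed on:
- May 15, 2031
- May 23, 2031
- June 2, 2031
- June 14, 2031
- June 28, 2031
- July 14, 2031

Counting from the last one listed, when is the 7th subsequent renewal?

The spacing grows by 2 each time: 8, 10, 12, 14, 16 days.
Next gap: 18 days. July 14, 2031 + 18 days = August 1, 2031.
Next gap: 20 days. August 1, 2031 + 20 days = August 21, 2031.
Next gap: 22 days. August 21, 2031 + 22 days = September 12, 2031.
Next gap: 24 days. September 12, 2031 + 24 days = October 6, 2031.
Next gap: 26 days. October 6, 2031 + 26 days = November 1, 2031.
Next gap: 28 days. November 1, 2031 + 28 days = November 29, 2031.
Next gap: 30 days. November 29, 2031 + 30 days = December 29, 2031.

December 29, 2031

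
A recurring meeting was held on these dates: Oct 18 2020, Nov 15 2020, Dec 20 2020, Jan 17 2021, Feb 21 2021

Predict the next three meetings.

Mar 21 2021, Apr 18 2021, May 16 2021

These are Sundays at 28- or 35-day spacing (28, 35, 28, 35).
The pattern: 3rd Sunday of the month.
3rd Sunday of March 2021: Mar 21 2021.
April 2021 — 3rd Sunday is Apr 18 2021.
3rd Sunday of May 2021: May 16 2021.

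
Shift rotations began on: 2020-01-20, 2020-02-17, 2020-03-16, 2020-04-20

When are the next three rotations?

These are Mondays at 28- or 35-day spacing (28, 28, 35).
The pattern: 3rd Monday of the month.
May 2020 — 3rd Monday is 2020-05-18.
3rd Monday of June 2020: 2020-06-15.
July 2020 — 3rd Monday is 2020-07-20.

2020-05-18, 2020-06-15, 2020-07-20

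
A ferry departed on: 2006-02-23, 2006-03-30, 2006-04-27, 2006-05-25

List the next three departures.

2006-06-29, 2006-07-27, 2006-08-31

These are Thursdays with 35, 28, 28-day gaps.
Each is the final Thursday of its month — 2006-03-30 is past the 28th, so '4th Thursday' doesn't fit.
June 2006 ends with Thursday 2006-06-29.
Last Thursday of July 2006: 2006-07-27.
August 2006 ends with Thursday 2006-08-31.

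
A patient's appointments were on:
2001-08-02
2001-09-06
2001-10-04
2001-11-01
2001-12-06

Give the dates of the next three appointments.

All dates are Thursdays, 35, 28, 28, 35 days apart.
Specifically, the 1st Thursday of each month.
1st Thursday of January 2002: 2002-01-03.
February 2002 — 1st Thursday is 2002-02-07.
March 2002 — 1st Thursday is 2002-03-07.

2002-01-03, 2002-02-07, 2002-03-07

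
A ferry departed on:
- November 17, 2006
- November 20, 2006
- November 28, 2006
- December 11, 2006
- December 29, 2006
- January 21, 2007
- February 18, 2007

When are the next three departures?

The spacing grows by 5 each time: 3, 8, 13, 18, 23, 28 days.
Next gap: 33 days. February 18, 2007 + 33 days = March 23, 2007.
Next gap: 38 days. March 23, 2007 + 38 days = April 30, 2007.
Next gap: 43 days. April 30, 2007 + 43 days = June 12, 2007.

March 23, 2007; April 30, 2007; June 12, 2007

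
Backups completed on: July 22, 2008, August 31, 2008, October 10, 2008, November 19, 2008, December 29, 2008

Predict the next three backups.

February 7, 2009; March 19, 2009; April 28, 2009

Gaps between consecutive events: 40, 40, 40, 40 days — a constant 40-day interval.
December 29, 2008 + 40 days = February 7, 2009.
February 7, 2009 + 40 days = March 19, 2009.
March 19, 2009 + 40 days = April 28, 2009.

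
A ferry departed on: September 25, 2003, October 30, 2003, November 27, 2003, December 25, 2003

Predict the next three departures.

January 29, 2004; February 26, 2004; March 25, 2004

Every date is a Thursday; gaps 35, 28, 28 days.
Each is the last Thursday of its month (at least one falls on the 29th or later, ruling out '4th Thursday').
Last Thursday of January 2004: January 29, 2004.
Last Thursday of February 2004: February 26, 2004.
Last Thursday of March 2004: March 25, 2004.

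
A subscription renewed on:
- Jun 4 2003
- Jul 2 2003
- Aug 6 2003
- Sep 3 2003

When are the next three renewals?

Oct 1 2003, Nov 5 2003, Dec 3 2003

Gaps: 28, 35, 28 days — a mix of 28 and 35. Every date is a Wednesday.
Each is the 1st Wednesday of its month.
October 2003 — 1st Wednesday is Oct 1 2003.
1st Wednesday of November 2003: Nov 5 2003.
December 2003 — 1st Wednesday is Dec 3 2003.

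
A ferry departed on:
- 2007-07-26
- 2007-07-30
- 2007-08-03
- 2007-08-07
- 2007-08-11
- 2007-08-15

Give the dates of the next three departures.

Every event comes 4 days after the last (4, 4, 4, 4, 4).
2007-08-15 + 4 days = 2007-08-19.
2007-08-19 + 4 days = 2007-08-23.
2007-08-23 + 4 days = 2007-08-27.

2007-08-19, 2007-08-23, 2007-08-27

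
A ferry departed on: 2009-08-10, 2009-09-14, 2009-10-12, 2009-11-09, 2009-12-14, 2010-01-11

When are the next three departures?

2010-02-08, 2010-03-08, 2010-04-12

Gaps: 35, 28, 28, 35, 28 days — a mix of 28 and 35. Every date is a Monday.
Each is the 2nd Monday of its month.
February 2010 — 2nd Monday is 2010-02-08.
2nd Monday of March 2010: 2010-03-08.
April 2010 — 2nd Monday is 2010-04-12.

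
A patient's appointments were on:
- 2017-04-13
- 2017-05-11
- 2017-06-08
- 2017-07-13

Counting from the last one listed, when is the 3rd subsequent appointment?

2017-10-12

Gaps: 28, 28, 35 days — a mix of 28 and 35. Every date is a Thursday.
Each is the 2nd Thursday of its month.
2nd Thursday of August 2017: 2017-08-10.
2nd Thursday of September 2017: 2017-09-14.
2nd Thursday of October 2017: 2017-10-12.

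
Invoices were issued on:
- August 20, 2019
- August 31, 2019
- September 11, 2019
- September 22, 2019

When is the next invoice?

October 3, 2019

The spacing is 11, 11, 11 days — always 11 days.
September 22, 2019 + 11 days = October 3, 2019.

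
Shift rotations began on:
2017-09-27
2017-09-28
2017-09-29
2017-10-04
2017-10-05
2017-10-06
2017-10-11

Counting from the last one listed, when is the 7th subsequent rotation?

2017-10-26

Gaps: 1, 1, 5, 1, 1, 5 days — not constant, but cyclic with period 3.
The events fall on every Wednesday, Thursday and Friday.
Next Thursday: 2017-10-12.
Next Friday: 2017-10-13.
The following Wednesday is 2017-10-18.
The following Thursday is 2017-10-19.
Next Friday: 2017-10-20.
Next Wednesday: 2017-10-25.
The following Thursday is 2017-10-26.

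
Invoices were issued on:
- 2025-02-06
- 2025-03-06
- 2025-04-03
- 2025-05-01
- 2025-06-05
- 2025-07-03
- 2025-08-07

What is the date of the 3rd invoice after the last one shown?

2025-11-06

These are Thursdays at 28- or 35-day spacing (28, 28, 28, 35, 28, 35).
The pattern: 1st Thursday of the month.
September 2025 — 1st Thursday is 2025-09-04.
1st Thursday of October 2025: 2025-10-02.
1st Thursday of November 2025: 2025-11-06.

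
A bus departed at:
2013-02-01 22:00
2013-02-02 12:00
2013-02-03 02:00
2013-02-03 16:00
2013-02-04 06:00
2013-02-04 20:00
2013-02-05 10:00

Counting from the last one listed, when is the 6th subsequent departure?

2013-02-08 22:00

The interval is a steady 14 hours (14, 14, 14, 14, 14, 14).
2013-02-05 10:00 + 14 h = 2013-02-06 00:00.
2013-02-06 00:00 + 14 h = 2013-02-06 14:00.
2013-02-06 14:00 + 14 h = 2013-02-07 04:00.
2013-02-07 04:00 + 14 h = 2013-02-07 18:00.
2013-02-07 18:00 + 14 h = 2013-02-08 08:00.
2013-02-08 08:00 + 14 h = 2013-02-08 22:00.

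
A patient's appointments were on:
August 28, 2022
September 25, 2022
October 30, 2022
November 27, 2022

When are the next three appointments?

December 25, 2022; January 29, 2023; February 26, 2023

All Sundays; the gaps (28, 35, 28) vary with month length.
This is the last Sunday of each month.
December 2022 ends with Sunday December 25, 2022.
Last Sunday of January 2023: January 29, 2023.
Last Sunday of February 2023: February 26, 2023.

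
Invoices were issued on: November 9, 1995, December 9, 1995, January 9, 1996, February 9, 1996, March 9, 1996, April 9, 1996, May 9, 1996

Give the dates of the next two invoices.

June 9, 1996; July 9, 1996

The day-of-month is always 9 (30, 31, 31, 29, 31, 30 days between events).
So this recurs on the 9th of each month.
Next: June 1996 → June 9, 1996.
Next: July 1996 → July 9, 1996.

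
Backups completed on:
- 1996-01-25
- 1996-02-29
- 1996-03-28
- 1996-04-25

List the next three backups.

1996-05-30, 1996-06-27, 1996-07-25

These are Thursdays with 35, 28, 28-day gaps.
Each is the final Thursday of its month — 1996-02-29 is past the 28th, so '4th Thursday' doesn't fit.
May 1996 ends with Thursday 1996-05-30.
Last Thursday of June 1996: 1996-06-27.
Last Thursday of July 1996: 1996-07-25.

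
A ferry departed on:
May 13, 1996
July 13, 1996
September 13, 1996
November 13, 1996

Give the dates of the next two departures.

Gaps: 61, 62, 61 days — not constant. Every event is on the 13th of the month.
Pattern: the 13th of every 2 months.
Next: January 1997 → January 13, 1997.
March 1997: March 13, 1997.

January 13, 1997; March 13, 1997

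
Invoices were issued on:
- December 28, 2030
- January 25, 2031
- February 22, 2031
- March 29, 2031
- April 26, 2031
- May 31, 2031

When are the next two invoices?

June 28, 2031; July 26, 2031

These are Saturdays with 28, 28, 35, 28, 35-day gaps.
Each is the final Saturday of its month — March 29, 2031 is past the 28th, so '4th Saturday' doesn't fit.
June 2031 ends with Saturday June 28, 2031.
July 2031 ends with Saturday July 26, 2031.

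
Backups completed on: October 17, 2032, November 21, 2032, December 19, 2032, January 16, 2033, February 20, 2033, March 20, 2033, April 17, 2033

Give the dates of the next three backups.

These are Sundays at 28- or 35-day spacing (35, 28, 28, 35, 28, 28).
The pattern: 3rd Sunday of the month.
3rd Sunday of May 2033: May 15, 2033.
June 2033 — 3rd Sunday is June 19, 2033.
3rd Sunday of July 2033: July 17, 2033.

May 15, 2033; June 19, 2033; July 17, 2033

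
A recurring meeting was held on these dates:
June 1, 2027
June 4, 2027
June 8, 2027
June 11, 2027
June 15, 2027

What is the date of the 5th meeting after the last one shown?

July 2, 2027

The gap pattern 3, 4, 3, 4 repeats every 2 events.
These are the Tuesdays and Fridays of each week.
Next Friday: June 18, 2027.
Next Tuesday: June 22, 2027.
The following Friday is June 25, 2027.
The following Tuesday is June 29, 2027.
Next Friday: July 2, 2027.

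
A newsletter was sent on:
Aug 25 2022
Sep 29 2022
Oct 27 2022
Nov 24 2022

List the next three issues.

All Thursdays; the gaps (35, 28, 28) vary with month length.
This is the last Thursday of each month.
December 2022 ends with Thursday Dec 29 2022.
Last Thursday of January 2023: Jan 26 2023.
February 2023 ends with Thursday Feb 23 2023.

Dec 29 2022, Jan 26 2023, Feb 23 2023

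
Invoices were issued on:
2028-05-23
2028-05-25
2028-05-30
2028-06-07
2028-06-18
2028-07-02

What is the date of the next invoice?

2028-07-19

Gaps: 2, 5, 8, 11, 14 days — each gap is 3 larger than the previous one.
Next gap: 17 days. 2028-07-02 + 17 days = 2028-07-19.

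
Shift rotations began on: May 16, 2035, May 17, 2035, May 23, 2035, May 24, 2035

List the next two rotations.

May 30, 2035; May 31, 2035

Gaps: 1, 6, 1 days — not constant, but cyclic with period 2.
The events fall on every Wednesday and Thursday.
The following Wednesday is May 30, 2035.
The following Thursday is May 31, 2035.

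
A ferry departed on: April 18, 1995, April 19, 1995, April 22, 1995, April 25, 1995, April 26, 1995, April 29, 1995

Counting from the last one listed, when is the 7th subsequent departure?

May 16, 1995

The gap pattern 1, 3, 3, 1, 3 repeats every 3 events.
These are the Tuesdays, Wednesdays and Saturdays of each week.
The following Tuesday is May 2, 1995.
The following Wednesday is May 3, 1995.
The following Saturday is May 6, 1995.
The following Tuesday is May 9, 1995.
Next Wednesday: May 10, 1995.
The following Saturday is May 13, 1995.
The following Tuesday is May 16, 1995.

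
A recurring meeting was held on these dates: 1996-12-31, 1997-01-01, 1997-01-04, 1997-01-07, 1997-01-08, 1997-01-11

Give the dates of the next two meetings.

Every event lands on a Tuesday or Wednesday or Saturday (gaps cycle 1, 3, 3, 1, 3).
So the schedule is: every Tuesday, Wednesday and Saturday.
Next Tuesday: 1997-01-14.
Next Wednesday: 1997-01-15.

1997-01-14, 1997-01-15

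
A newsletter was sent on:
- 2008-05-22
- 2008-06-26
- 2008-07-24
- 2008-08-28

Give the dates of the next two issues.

All dates are Thursdays, 35, 28, 35 days apart.
Specifically, the 4th Thursday of each month.
September 2008 — 4th Thursday is 2008-09-25.
October 2008 — 4th Thursday is 2008-10-23.

2008-09-25, 2008-10-23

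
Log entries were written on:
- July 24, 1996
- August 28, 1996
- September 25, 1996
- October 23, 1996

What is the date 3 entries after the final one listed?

January 22, 1997

Gaps: 35, 28, 28 days — a mix of 28 and 35. Every date is a Wednesday.
Each is the 4th Wednesday of its month.
4th Wednesday of November 1996: November 27, 1996.
December 1996 — 4th Wednesday is December 25, 1996.
January 1997 — 4th Wednesday is January 22, 1997.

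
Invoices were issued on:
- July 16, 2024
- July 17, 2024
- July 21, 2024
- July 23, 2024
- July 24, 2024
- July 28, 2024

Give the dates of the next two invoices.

The gap pattern 1, 4, 2, 1, 4 repeats every 3 events.
These are the Tuesdays, Wednesdays and Sundays of each week.
The following Tuesday is July 30, 2024.
Next Wednesday: July 31, 2024.

July 30, 2024; July 31, 2024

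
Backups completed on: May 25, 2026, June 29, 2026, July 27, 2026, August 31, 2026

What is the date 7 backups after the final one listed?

March 29, 2027

Every date is a Monday; gaps 35, 28, 35 days.
Each is the last Monday of its month (at least one falls on the 29th or later, ruling out '4th Monday').
Last Monday of September 2026: September 28, 2026.
Last Monday of October 2026: October 26, 2026.
November 2026 ends with Monday November 30, 2026.
Last Monday of December 2026: December 28, 2026.
Last Monday of January 2027: January 25, 2027.
February 2027 ends with Monday February 22, 2027.
March 2027 ends with Monday March 29, 2027.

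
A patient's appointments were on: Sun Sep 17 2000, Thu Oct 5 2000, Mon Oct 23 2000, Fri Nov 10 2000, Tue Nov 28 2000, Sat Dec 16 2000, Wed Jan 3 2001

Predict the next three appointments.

Gaps between consecutive events: 18, 18, 18, 18, 18, 18 days — a constant 18-day interval.
Wed Jan 3 2001 + 18 days = Sun Jan 21 2001.
Sun Jan 21 2001 + 18 days = Thu Feb 8 2001.
Thu Feb 8 2001 + 18 days = Mon Feb 26 2001.

Sun Jan 21 2001, Thu Feb 8 2001, Mon Feb 26 2001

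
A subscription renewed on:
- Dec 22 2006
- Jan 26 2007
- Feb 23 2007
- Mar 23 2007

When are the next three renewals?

Gaps: 35, 28, 28 days — a mix of 28 and 35. Every date is a Friday.
Each is the 4th Friday of its month.
4th Friday of April 2007: Apr 27 2007.
May 2007 — 4th Friday is May 25 2007.
June 2007 — 4th Friday is Jun 22 2007.

Apr 27 2007, May 25 2007, Jun 22 2007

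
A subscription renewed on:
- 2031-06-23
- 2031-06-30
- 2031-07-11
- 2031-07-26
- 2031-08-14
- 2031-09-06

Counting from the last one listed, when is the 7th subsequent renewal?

Intervals are 7, 11, 15, 19, 23 days — an arithmetic progression with common difference 4.
Next gap: 27 days. 2031-09-06 + 27 days = 2031-10-03.
Next gap: 31 days. 2031-10-03 + 31 days = 2031-11-03.
Next gap: 35 days. 2031-11-03 + 35 days = 2031-12-08.
Next gap: 39 days. 2031-12-08 + 39 days = 2032-01-16.
Next gap: 43 days. 2032-01-16 + 43 days = 2032-02-28.
Next gap: 47 days. 2032-02-28 + 47 days = 2032-04-15.
Next gap: 51 days. 2032-04-15 + 51 days = 2032-06-05.

2032-06-05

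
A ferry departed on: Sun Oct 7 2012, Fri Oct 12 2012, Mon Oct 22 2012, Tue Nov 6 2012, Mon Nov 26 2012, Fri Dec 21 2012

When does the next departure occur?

The spacing grows by 5 each time: 5, 10, 15, 20, 25 days.
Next gap: 30 days. Fri Dec 21 2012 + 30 days = Sun Jan 20 2013.

Sun Jan 20 2013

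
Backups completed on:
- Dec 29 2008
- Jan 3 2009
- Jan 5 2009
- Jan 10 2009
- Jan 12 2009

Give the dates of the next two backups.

Gaps: 5, 2, 5, 2 days — not constant, but cyclic with period 2.
The events fall on every Monday and Saturday.
The following Saturday is Jan 17 2009.
Next Monday: Jan 19 2009.

Jan 17 2009, Jan 19 2009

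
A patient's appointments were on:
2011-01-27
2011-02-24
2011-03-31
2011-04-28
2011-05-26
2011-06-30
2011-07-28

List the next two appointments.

Every date is a Thursday; gaps 28, 35, 28, 28, 35, 28 days.
Each is the last Thursday of its month (at least one falls on the 29th or later, ruling out '4th Thursday').
Last Thursday of August 2011: 2011-08-25.
Last Thursday of September 2011: 2011-09-29.

2011-08-25, 2011-09-29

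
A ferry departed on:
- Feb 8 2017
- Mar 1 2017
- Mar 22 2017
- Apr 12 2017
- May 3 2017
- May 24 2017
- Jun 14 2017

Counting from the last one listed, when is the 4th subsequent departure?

Sep 6 2017

Gaps between consecutive events: 21, 21, 21, 21, 21, 21 days — a constant 21-day interval.
Jun 14 2017 + 21 days = Jul 5 2017.
Jul 5 2017 + 21 days = Jul 26 2017.
Jul 26 2017 + 21 days = Aug 16 2017.
Aug 16 2017 + 21 days = Sep 6 2017.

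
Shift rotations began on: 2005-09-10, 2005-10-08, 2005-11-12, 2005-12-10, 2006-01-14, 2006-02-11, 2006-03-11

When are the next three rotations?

All dates are Saturdays, 28, 35, 28, 35, 28, 28 days apart.
Specifically, the 2nd Saturday of each month.
2nd Saturday of April 2006: 2006-04-08.
May 2006 — 2nd Saturday is 2006-05-13.
2nd Saturday of June 2006: 2006-06-10.

2006-04-08, 2006-05-13, 2006-06-10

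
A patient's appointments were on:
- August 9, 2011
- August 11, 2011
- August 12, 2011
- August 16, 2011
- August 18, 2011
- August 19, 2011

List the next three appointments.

Every event lands on a Tuesday or Thursday or Friday (gaps cycle 2, 1, 4, 2, 1).
So the schedule is: every Tuesday, Thursday and Friday.
Next Tuesday: August 23, 2011.
The following Thursday is August 25, 2011.
The following Friday is August 26, 2011.

August 23, 2011; August 25, 2011; August 26, 2011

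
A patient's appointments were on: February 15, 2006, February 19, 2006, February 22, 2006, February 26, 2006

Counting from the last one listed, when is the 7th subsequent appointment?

Every event lands on a Wednesday or Sunday (gaps cycle 4, 3, 4).
So the schedule is: every Wednesday and Sunday.
Next Wednesday: March 1, 2006.
Next Sunday: March 5, 2006.
Next Wednesday: March 8, 2006.
The following Sunday is March 12, 2006.
The following Wednesday is March 15, 2006.
The following Sunday is March 19, 2006.
Next Wednesday: March 22, 2006.

March 22, 2006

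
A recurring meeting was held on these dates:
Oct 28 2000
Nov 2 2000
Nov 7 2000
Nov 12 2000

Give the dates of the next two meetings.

Nov 17 2000, Nov 22 2000

The spacing is 5, 5, 5 days — always 5 days.
Nov 12 2000 + 5 days = Nov 17 2000.
Nov 17 2000 + 5 days = Nov 22 2000.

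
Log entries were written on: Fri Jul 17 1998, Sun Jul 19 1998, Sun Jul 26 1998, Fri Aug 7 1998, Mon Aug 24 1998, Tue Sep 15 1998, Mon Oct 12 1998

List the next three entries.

The spacing grows by 5 each time: 2, 7, 12, 17, 22, 27 days.
Next gap: 32 days. Mon Oct 12 1998 + 32 days = Fri Nov 13 1998.
Next gap: 37 days. Fri Nov 13 1998 + 37 days = Sun Dec 20 1998.
Next gap: 42 days. Sun Dec 20 1998 + 42 days = Sun Jan 31 1999.

Fri Nov 13 1998, Sun Dec 20 1998, Sun Jan 31 1999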